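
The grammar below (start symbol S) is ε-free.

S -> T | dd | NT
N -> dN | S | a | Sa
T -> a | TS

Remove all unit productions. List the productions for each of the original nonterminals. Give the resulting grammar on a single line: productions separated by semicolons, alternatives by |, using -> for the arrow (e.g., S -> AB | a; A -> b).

Unit productions: N->S, S->T.
Unit pairs (A ⇒* B via units): (N,S), (N,T), (S,T).
S: inherits non-unit rules of {S, T} → NT | TS | a | dd.
N: inherits non-unit rules of {N, S, T} → NT | Sa | TS | a | dN | dd.
T: inherits non-unit rules of {T} → TS | a.

S -> a | NT | TS | dd; N -> a | NT | Sa | TS | dN | dd; T -> a | TS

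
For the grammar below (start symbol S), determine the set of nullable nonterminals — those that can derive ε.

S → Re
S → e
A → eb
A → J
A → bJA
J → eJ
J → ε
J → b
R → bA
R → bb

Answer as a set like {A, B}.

{A, J}

Directly nullable (have an ε-rule): {J}.
A is nullable via A -> J (every symbol on the right is already known nullable).
Not nullable: R, S — each has a terminal in every rule's right-hand side or depends on a non-nullable symbol.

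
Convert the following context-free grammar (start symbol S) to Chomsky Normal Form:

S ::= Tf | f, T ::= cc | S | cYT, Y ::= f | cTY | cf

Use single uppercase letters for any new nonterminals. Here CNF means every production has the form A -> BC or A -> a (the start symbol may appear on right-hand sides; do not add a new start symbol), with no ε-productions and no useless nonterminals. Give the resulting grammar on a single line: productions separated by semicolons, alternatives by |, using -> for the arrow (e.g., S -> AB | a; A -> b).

No ε-productions.
After unit-elimination: S -> f | Tf; T -> f | Tf | cc | cYT; Y -> f | cf | cTY.
TERM: introduce B -> c, A -> f and substitute in every rule of length ≥2.
BIN: T -> BYT becomes T -> BC, C -> YT; Y -> BTY becomes Y -> BD, D -> TY.

S -> f | TA; A -> f; B -> c; C -> YT; D -> TY; T -> f | BB | BC | TA; Y -> f | BA | BD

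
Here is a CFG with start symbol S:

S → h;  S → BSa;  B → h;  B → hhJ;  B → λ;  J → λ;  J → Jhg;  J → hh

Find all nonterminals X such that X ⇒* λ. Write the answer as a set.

Directly nullable (have an ε-rule): {B, J}.
Not nullable: S — each has a terminal in every rule's right-hand side or depends on a non-nullable symbol.

{B, J}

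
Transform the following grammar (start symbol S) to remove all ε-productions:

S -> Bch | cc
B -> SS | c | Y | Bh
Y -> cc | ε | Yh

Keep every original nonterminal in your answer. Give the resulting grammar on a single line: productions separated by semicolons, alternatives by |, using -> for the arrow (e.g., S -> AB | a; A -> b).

S -> cc | ch | Bch; B -> Y | c | h | Bh | SS; Y -> h | Yh | cc

Nullable set: {B, Y}.
S -> Bch: B nullable, giving Bch | ch.
B -> Bh: B nullable, giving Bh | h.
B -> Y: Y nullable, giving Y.
Drop Y -> ε.
Y -> Yh: Y nullable, giving Yh | h.
Unchanged (no nullable symbols): S -> cc; B -> SS; B -> c; Y -> cc.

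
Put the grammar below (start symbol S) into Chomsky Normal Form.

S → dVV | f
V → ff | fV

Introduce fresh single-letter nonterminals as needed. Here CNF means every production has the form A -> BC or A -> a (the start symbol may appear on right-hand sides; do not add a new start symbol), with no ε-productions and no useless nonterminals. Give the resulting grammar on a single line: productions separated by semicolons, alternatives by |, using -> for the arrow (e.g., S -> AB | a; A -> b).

S -> f | AC; A -> d; B -> f; C -> VV; V -> BB | BV

No ε-productions.
No unit productions to eliminate.
TERM: introduce A -> d, B -> f and substitute in every rule of length ≥2.
BIN: S -> AVV becomes S -> AC, C -> VV.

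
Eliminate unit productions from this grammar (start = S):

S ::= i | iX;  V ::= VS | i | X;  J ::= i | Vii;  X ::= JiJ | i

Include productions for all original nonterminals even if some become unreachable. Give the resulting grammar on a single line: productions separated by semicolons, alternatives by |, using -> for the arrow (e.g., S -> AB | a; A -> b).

Unit productions: V->X.
Unit pairs (A ⇒* B via units): (V,X).
S: inherits non-unit rules of {S} → i | iX.
J: inherits non-unit rules of {J} → Vii | i.
V: inherits non-unit rules of {V, X} → JiJ | VS | i.
X: inherits non-unit rules of {X} → JiJ | i.

S -> i | iX; J -> i | Vii; V -> i | VS | JiJ; X -> i | JiJ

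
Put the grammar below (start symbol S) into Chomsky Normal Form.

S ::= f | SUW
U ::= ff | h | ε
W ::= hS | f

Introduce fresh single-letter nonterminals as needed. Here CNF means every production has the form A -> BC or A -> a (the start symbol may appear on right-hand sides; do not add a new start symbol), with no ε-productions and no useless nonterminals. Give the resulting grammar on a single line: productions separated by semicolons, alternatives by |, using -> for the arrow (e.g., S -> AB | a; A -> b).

Nullable: {U}; after ε-elimination: S -> f | SW | SUW; U -> h | ff; W -> f | hS.
No unit productions to eliminate.
TERM: introduce A -> f, B -> h and substitute in every rule of length ≥2.
BIN: S -> SUW becomes S -> SC, C -> UW.

S -> f | SC | SW; A -> f; B -> h; C -> UW; U -> h | AA; W -> f | BS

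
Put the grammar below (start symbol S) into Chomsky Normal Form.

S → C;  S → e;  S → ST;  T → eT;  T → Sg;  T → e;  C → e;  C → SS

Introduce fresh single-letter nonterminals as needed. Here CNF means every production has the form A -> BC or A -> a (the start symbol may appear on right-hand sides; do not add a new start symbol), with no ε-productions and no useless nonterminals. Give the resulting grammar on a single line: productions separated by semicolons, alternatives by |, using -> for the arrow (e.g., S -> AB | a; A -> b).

S -> e | SS | ST; A -> g; B -> e; T -> e | BT | SA

No ε-productions.
After unit-elimination: S -> e | SS | ST; C -> e | SS; T -> e | Sg | eT.
TERM: introduce B -> e, A -> g and substitute in every rule of length ≥2.
Drop unreachable/unproductive: C.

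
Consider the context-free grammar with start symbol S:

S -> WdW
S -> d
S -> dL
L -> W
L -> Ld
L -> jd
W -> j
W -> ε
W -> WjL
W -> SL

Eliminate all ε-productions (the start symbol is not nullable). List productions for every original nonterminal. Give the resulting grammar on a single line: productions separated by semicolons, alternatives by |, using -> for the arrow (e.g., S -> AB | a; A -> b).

S -> d | Wd | dL | dW | WdW; L -> W | d | Ld | jd; W -> S | j | SL | Wj | jL | WjL

Nullable set: {L, W}.
S -> WdW: W, W nullable, giving Wd | WdW | d | dW.
S -> dL: L nullable, giving d | dL.
L -> Ld: L nullable, giving Ld | d.
L -> W: W nullable, giving W.
Drop W -> ε.
W -> SL: L nullable, giving S | SL.
W -> WjL: W, L nullable, giving Wj | WjL | j | jL.
Unchanged (no nullable symbols): S -> d; L -> jd; W -> j.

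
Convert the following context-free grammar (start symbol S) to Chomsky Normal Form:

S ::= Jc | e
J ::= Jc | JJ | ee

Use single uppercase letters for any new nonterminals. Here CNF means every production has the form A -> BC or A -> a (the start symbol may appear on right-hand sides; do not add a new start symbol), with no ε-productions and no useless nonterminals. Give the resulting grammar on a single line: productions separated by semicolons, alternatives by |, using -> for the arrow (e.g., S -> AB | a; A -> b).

No ε-productions.
No unit productions to eliminate.
TERM: introduce A -> c, B -> e and substitute in every rule of length ≥2.

S -> e | JA; A -> c; B -> e; J -> BB | JA | JJ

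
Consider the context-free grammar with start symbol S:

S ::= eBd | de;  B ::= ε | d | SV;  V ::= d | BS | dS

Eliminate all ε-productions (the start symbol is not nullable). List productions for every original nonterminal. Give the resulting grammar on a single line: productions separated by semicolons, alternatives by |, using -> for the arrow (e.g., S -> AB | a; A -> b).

Nullable set: {B}.
S -> eBd: B nullable, giving eBd | ed.
Drop B -> ε.
V -> BS: B nullable, giving BS | S.
Unchanged (no nullable symbols): S -> de; B -> SV; B -> d; V -> d; V -> dS.

S -> de | ed | eBd; B -> d | SV; V -> S | d | BS | dS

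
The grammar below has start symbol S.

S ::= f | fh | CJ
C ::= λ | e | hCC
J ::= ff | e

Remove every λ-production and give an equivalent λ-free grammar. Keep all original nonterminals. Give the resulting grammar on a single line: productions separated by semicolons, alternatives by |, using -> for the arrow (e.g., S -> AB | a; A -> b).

S -> J | f | CJ | fh; C -> e | h | hC | hCC; J -> e | ff

Nullable set: {C}.
S -> CJ: C nullable, giving CJ | J.
Drop C -> λ.
C -> hCC: C, C nullable, giving h | hC | hCC.
Unchanged (no nullable symbols): S -> f; S -> fh; C -> e; J -> e; J -> ff.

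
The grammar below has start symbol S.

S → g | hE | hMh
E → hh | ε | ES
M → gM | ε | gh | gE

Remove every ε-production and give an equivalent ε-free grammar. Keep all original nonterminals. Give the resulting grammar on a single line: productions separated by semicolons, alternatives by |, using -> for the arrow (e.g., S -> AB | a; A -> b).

Nullable set: {E, M}.
S -> hE: E nullable, giving h | hE.
S -> hMh: M nullable, giving hMh | hh.
Drop E -> ε.
E -> ES: E nullable, giving ES | S.
Drop M -> ε.
M -> gE: E nullable, giving g | gE.
M -> gM: M nullable, giving g | gM.
Unchanged (no nullable symbols): S -> g; E -> hh; M -> gh.

S -> g | h | hE | hh | hMh; E -> S | ES | hh; M -> g | gE | gM | gh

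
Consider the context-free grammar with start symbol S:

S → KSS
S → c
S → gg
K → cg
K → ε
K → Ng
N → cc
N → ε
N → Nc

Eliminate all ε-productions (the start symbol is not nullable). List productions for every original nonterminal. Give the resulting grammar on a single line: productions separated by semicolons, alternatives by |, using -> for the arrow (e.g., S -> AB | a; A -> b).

S -> c | SS | gg | KSS; K -> g | Ng | cg; N -> c | Nc | cc

Nullable set: {K, N}.
S -> KSS: K nullable, giving KSS | SS.
Drop K -> ε.
K -> Ng: N nullable, giving Ng | g.
Drop N -> ε.
N -> Nc: N nullable, giving Nc | c.
Unchanged (no nullable symbols): S -> c; S -> gg; K -> cg; N -> cc.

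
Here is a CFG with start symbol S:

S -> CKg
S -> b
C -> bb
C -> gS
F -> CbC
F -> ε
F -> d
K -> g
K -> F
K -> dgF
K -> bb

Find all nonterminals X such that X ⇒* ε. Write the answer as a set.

Directly nullable (have an ε-rule): {F}.
K is nullable via K -> F (every symbol on the right is already known nullable).
Not nullable: C, S — each has a terminal in every rule's right-hand side or depends on a non-nullable symbol.

{F, K}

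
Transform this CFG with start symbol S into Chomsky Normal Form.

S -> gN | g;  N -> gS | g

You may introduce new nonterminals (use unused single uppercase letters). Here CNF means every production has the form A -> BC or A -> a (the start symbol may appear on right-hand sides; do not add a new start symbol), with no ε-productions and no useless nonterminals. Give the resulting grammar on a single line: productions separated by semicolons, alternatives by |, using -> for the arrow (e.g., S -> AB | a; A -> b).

S -> g | AN; A -> g; N -> g | AS

No ε-productions.
No unit productions to eliminate.
TERM: introduce A -> g and substitute in every rule of length ≥2.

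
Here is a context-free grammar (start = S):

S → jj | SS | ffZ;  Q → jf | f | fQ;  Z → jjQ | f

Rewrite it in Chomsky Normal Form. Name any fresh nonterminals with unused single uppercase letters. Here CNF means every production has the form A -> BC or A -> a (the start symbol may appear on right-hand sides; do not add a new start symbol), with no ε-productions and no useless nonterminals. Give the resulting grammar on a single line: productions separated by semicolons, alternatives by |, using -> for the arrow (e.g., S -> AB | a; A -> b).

No ε-productions.
No unit productions to eliminate.
TERM: introduce A -> f, B -> j and substitute in every rule of length ≥2.
BIN: S -> AAZ becomes S -> AC, C -> AZ; Z -> BBQ becomes Z -> BD, D -> BQ.

S -> AC | BB | SS; A -> f; B -> j; C -> AZ; D -> BQ; Q -> f | AQ | BA; Z -> f | BD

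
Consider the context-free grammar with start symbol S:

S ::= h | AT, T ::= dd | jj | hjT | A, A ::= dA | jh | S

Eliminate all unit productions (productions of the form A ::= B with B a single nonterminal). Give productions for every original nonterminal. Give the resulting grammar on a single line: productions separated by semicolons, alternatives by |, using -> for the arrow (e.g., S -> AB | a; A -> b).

Unit productions: A->S, T->A.
Unit pairs (A ⇒* B via units): (A,S), (T,A), (T,S).
S: inherits non-unit rules of {S} → AT | h.
A: inherits non-unit rules of {A, S} → AT | dA | h | jh.
T: inherits non-unit rules of {A, S, T} → AT | dA | dd | h | hjT | jh | jj.

S -> h | AT; A -> h | AT | dA | jh; T -> h | AT | dA | dd | jh | jj | hjT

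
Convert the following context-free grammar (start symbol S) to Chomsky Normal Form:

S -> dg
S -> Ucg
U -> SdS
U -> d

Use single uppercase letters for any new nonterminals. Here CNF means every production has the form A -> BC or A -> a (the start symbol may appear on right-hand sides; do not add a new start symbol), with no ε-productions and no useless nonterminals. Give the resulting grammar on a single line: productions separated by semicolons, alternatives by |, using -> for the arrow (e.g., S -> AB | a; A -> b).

S -> CB | UD; A -> c; B -> g; C -> d; D -> AB; E -> CS; U -> d | SE

No ε-productions.
No unit productions to eliminate.
TERM: introduce A -> c, C -> d, B -> g and substitute in every rule of length ≥2.
BIN: S -> UAB becomes S -> UD, D -> AB; U -> SCS becomes U -> SE, E -> CS.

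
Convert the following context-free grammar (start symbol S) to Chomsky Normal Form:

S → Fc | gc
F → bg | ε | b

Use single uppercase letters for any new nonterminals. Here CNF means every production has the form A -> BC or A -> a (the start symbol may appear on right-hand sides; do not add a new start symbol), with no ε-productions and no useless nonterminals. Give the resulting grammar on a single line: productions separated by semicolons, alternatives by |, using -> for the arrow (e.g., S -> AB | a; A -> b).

S -> c | BC | FC; A -> b; B -> g; C -> c; F -> b | AB

Nullable: {F}; after ε-elimination: S -> c | Fc | gc; F -> b | bg.
No unit productions to eliminate.
TERM: introduce A -> b, C -> c, B -> g and substitute in every rule of length ≥2.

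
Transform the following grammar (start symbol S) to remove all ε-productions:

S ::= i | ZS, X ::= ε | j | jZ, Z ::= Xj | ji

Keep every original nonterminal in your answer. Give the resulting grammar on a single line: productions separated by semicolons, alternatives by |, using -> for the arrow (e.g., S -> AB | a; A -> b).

Nullable set: {X}.
Drop X -> ε.
Z -> Xj: X nullable, giving Xj | j.
Unchanged (no nullable symbols): S -> ZS; S -> i; X -> j; X -> jZ; Z -> ji.

S -> i | ZS; X -> j | jZ; Z -> j | Xj | ji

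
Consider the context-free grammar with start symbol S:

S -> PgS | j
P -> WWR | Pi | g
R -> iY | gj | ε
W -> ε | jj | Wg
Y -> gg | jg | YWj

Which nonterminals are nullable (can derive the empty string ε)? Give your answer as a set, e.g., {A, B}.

{P, R, W}

Directly nullable (have an ε-rule): {R, W}.
P is nullable via P -> WWR (every symbol on the right is already known nullable).
Not nullable: S, Y — each has a terminal in every rule's right-hand side or depends on a non-nullable symbol.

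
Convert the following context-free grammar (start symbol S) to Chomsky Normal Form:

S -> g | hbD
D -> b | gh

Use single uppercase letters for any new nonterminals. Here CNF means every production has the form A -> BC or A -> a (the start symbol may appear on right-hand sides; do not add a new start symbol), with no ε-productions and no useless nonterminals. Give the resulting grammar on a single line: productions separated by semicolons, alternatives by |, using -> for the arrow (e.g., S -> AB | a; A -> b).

No ε-productions.
No unit productions to eliminate.
TERM: introduce C -> b, A -> g, B -> h and substitute in every rule of length ≥2.
BIN: S -> BCD becomes S -> BE, E -> CD.

S -> g | BE; A -> g; B -> h; C -> b; D -> b | AB; E -> CD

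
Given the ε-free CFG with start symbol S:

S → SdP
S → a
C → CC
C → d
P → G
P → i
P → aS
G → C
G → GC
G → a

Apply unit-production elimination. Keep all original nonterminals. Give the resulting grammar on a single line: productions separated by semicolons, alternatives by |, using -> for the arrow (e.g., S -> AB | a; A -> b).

Unit productions: G->C, P->G.
Unit pairs (A ⇒* B via units): (G,C), (P,C), (P,G).
S: inherits non-unit rules of {S} → SdP | a.
C: inherits non-unit rules of {C} → CC | d.
G: inherits non-unit rules of {C, G} → CC | GC | a | d.
P: inherits non-unit rules of {C, G, P} → CC | GC | a | aS | d | i.

S -> a | SdP; C -> d | CC; G -> a | d | CC | GC; P -> a | d | i | CC | GC | aS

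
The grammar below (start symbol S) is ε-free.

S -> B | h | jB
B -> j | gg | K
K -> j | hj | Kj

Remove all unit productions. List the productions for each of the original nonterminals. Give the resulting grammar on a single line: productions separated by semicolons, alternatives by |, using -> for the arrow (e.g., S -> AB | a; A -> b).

Unit productions: B->K, S->B.
Unit pairs (A ⇒* B via units): (B,K), (S,B), (S,K).
S: inherits non-unit rules of {B, K, S} → Kj | gg | h | hj | j | jB.
B: inherits non-unit rules of {B, K} → Kj | gg | hj | j.
K: inherits non-unit rules of {K} → Kj | hj | j.

S -> h | j | Kj | gg | hj | jB; B -> j | Kj | gg | hj; K -> j | Kj | hj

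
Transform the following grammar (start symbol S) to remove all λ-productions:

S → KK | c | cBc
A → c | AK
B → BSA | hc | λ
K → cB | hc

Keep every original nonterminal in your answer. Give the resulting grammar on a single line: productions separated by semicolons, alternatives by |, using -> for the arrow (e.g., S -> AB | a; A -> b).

Nullable set: {B}.
S -> cBc: B nullable, giving cBc | cc.
Drop B -> λ.
B -> BSA: B nullable, giving BSA | SA.
K -> cB: B nullable, giving c | cB.
Unchanged (no nullable symbols): S -> KK; S -> c; A -> AK; A -> c; B -> hc; K -> hc.

S -> c | KK | cc | cBc; A -> c | AK; B -> SA | hc | BSA; K -> c | cB | hc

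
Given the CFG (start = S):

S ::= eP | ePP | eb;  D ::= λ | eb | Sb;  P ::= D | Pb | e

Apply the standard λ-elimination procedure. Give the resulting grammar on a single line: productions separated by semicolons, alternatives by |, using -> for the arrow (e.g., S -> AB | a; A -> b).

S -> e | eP | eb | ePP; D -> Sb | eb; P -> D | b | e | Pb

Nullable set: {D, P}.
S -> eP: P nullable, giving e | eP.
S -> ePP: P, P nullable, giving e | eP | ePP.
Drop D -> λ.
P -> D: D nullable, giving D.
P -> Pb: P nullable, giving Pb | b.
Unchanged (no nullable symbols): S -> eb; D -> Sb; D -> eb; P -> e.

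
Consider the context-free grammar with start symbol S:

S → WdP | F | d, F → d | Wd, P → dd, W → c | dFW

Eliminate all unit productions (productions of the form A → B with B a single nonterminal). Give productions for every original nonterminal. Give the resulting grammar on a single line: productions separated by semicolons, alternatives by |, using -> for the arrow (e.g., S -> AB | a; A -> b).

S -> d | Wd | WdP; F -> d | Wd; P -> dd; W -> c | dFW

Unit productions: S->F.
Unit pairs (A ⇒* B via units): (S,F).
S: inherits non-unit rules of {F, S} → Wd | WdP | d.
F: inherits non-unit rules of {F} → Wd | d.
P: inherits non-unit rules of {P} → dd.
W: inherits non-unit rules of {W} → c | dFW.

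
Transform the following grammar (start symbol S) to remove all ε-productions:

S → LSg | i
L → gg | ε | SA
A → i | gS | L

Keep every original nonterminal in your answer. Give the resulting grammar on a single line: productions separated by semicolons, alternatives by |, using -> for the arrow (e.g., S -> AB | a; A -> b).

Nullable set: {A, L}.
S -> LSg: L nullable, giving LSg | Sg.
A -> L: L nullable, giving L.
Drop L -> ε.
L -> SA: A nullable, giving S | SA.
Unchanged (no nullable symbols): S -> i; A -> gS; A -> i; L -> gg.

S -> i | Sg | LSg; A -> L | i | gS; L -> S | SA | gg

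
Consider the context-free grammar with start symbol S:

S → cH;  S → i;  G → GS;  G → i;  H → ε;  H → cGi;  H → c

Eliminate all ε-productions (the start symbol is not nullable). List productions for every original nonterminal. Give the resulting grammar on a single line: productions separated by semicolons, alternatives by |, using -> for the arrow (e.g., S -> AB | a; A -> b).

Nullable set: {H}.
S -> cH: H nullable, giving c | cH.
Drop H -> ε.
Unchanged (no nullable symbols): S -> i; G -> GS; G -> i; H -> c; H -> cGi.

S -> c | i | cH; G -> i | GS; H -> c | cGi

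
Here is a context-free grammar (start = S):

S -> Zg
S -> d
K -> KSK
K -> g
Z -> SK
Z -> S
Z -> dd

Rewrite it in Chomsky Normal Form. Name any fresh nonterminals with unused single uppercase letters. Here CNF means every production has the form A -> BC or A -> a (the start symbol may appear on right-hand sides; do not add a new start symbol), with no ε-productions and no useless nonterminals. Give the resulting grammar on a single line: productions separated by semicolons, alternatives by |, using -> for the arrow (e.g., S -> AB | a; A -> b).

No ε-productions.
After unit-elimination: S -> d | Zg; K -> g | KSK; Z -> d | SK | Zg | dd.
TERM: introduce B -> d, A -> g and substitute in every rule of length ≥2.
BIN: K -> KSK becomes K -> KC, C -> SK.

S -> d | ZA; A -> g; B -> d; C -> SK; K -> g | KC; Z -> d | BB | SK | ZA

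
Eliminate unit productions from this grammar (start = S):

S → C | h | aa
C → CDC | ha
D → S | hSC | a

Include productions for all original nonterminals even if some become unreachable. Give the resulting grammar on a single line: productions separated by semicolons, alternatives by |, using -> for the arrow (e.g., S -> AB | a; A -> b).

Unit productions: D->S, S->C.
Unit pairs (A ⇒* B via units): (D,C), (D,S), (S,C).
S: inherits non-unit rules of {C, S} → CDC | aa | h | ha.
C: inherits non-unit rules of {C} → CDC | ha.
D: inherits non-unit rules of {C, D, S} → CDC | a | aa | h | hSC | ha.

S -> h | aa | ha | CDC; C -> ha | CDC; D -> a | h | aa | ha | CDC | hSC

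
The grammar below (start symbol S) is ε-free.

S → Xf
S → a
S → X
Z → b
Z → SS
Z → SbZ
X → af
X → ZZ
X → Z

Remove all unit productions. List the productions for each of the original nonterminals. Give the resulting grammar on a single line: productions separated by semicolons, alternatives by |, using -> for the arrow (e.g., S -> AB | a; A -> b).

Unit productions: S->X, X->Z.
Unit pairs (A ⇒* B via units): (S,X), (S,Z), (X,Z).
S: inherits non-unit rules of {S, X, Z} → SS | SbZ | Xf | ZZ | a | af | b.
X: inherits non-unit rules of {X, Z} → SS | SbZ | ZZ | af | b.
Z: inherits non-unit rules of {Z} → SS | SbZ | b.

S -> a | b | SS | Xf | ZZ | af | SbZ; X -> b | SS | ZZ | af | SbZ; Z -> b | SS | SbZ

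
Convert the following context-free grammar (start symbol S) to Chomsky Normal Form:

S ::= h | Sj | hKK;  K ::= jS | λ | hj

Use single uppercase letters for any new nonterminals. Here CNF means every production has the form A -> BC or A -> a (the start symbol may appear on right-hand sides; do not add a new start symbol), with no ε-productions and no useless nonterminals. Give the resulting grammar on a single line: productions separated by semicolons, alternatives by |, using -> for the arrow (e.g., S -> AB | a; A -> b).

Nullable: {K}; after ε-elimination: S -> h | Sj | hK | hKK; K -> hj | jS.
No unit productions to eliminate.
TERM: introduce A -> h, B -> j and substitute in every rule of length ≥2.
BIN: S -> AKK becomes S -> AC, C -> KK.

S -> h | AC | AK | SB; A -> h; B -> j; C -> KK; K -> AB | BS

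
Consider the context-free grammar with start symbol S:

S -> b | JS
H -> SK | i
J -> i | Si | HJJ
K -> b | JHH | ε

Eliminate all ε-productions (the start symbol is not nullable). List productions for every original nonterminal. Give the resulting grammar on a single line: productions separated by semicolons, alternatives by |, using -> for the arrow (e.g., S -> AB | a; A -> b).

Nullable set: {K}.
H -> SK: K nullable, giving S | SK.
Drop K -> ε.
Unchanged (no nullable symbols): S -> JS; S -> b; H -> i; J -> HJJ; J -> Si; J -> i; K -> JHH; K -> b.

S -> b | JS; H -> S | i | SK; J -> i | Si | HJJ; K -> b | JHH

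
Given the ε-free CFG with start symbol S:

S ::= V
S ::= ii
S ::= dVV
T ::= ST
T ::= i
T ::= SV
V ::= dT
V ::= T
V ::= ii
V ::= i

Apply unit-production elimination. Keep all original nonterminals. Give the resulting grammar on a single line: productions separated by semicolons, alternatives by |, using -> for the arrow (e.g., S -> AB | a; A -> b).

S -> i | ST | SV | dT | ii | dVV; T -> i | ST | SV; V -> i | ST | SV | dT | ii

Unit productions: S->V, V->T.
Unit pairs (A ⇒* B via units): (S,T), (S,V), (V,T).
S: inherits non-unit rules of {S, T, V} → ST | SV | dT | dVV | i | ii.
T: inherits non-unit rules of {T} → ST | SV | i.
V: inherits non-unit rules of {T, V} → ST | SV | dT | i | ii.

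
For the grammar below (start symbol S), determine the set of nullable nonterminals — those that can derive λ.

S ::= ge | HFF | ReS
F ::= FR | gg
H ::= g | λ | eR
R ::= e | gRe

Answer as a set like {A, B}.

Directly nullable (have an ε-rule): {H}.
Not nullable: F, R, S — each has a terminal in every rule's right-hand side or depends on a non-nullable symbol.

{H}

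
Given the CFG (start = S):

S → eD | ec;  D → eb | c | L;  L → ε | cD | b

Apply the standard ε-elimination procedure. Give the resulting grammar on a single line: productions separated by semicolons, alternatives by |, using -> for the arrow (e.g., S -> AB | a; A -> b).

Nullable set: {D, L}.
S -> eD: D nullable, giving e | eD.
D -> L: L nullable, giving L.
Drop L -> ε.
L -> cD: D nullable, giving c | cD.
Unchanged (no nullable symbols): S -> ec; D -> c; D -> eb; L -> b.

S -> e | eD | ec; D -> L | c | eb; L -> b | c | cD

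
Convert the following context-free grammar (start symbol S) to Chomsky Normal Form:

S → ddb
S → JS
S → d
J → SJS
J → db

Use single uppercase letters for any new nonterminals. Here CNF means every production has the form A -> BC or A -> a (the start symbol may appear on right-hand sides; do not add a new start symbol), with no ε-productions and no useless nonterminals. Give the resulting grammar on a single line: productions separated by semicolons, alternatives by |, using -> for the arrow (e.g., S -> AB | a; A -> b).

S -> d | AD | JS; A -> d; B -> b; C -> JS; D -> AB; J -> AB | SC

No ε-productions.
No unit productions to eliminate.
TERM: introduce B -> b, A -> d and substitute in every rule of length ≥2.
BIN: J -> SJS becomes J -> SC, C -> JS; S -> AAB becomes S -> AD, D -> AB.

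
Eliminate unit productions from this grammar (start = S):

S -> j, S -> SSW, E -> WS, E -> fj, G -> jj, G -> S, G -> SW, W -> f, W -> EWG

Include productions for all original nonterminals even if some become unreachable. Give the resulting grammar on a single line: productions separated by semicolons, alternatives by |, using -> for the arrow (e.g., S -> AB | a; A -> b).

Unit productions: G->S.
Unit pairs (A ⇒* B via units): (G,S).
S: inherits non-unit rules of {S} → SSW | j.
E: inherits non-unit rules of {E} → WS | fj.
G: inherits non-unit rules of {G, S} → SSW | SW | j | jj.
W: inherits non-unit rules of {W} → EWG | f.

S -> j | SSW; E -> WS | fj; G -> j | SW | jj | SSW; W -> f | EWG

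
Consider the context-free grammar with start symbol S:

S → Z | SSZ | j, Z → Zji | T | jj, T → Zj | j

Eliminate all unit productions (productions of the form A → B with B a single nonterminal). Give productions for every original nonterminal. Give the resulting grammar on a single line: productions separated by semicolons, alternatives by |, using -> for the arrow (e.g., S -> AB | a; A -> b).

S -> j | Zj | jj | SSZ | Zji; T -> j | Zj; Z -> j | Zj | jj | Zji

Unit productions: S->Z, Z->T.
Unit pairs (A ⇒* B via units): (S,T), (S,Z), (Z,T).
S: inherits non-unit rules of {S, T, Z} → SSZ | Zj | Zji | j | jj.
T: inherits non-unit rules of {T} → Zj | j.
Z: inherits non-unit rules of {T, Z} → Zj | Zji | j | jj.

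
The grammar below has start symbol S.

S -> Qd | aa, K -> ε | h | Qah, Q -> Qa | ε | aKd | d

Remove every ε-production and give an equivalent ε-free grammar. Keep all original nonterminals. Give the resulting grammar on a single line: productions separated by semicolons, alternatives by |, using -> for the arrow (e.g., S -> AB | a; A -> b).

S -> d | Qd | aa; K -> h | ah | Qah; Q -> a | d | Qa | ad | aKd

Nullable set: {K, Q}.
S -> Qd: Q nullable, giving Qd | d.
Drop K -> ε.
K -> Qah: Q nullable, giving Qah | ah.
Drop Q -> ε.
Q -> Qa: Q nullable, giving Qa | a.
Q -> aKd: K nullable, giving aKd | ad.
Unchanged (no nullable symbols): S -> aa; K -> h; Q -> d.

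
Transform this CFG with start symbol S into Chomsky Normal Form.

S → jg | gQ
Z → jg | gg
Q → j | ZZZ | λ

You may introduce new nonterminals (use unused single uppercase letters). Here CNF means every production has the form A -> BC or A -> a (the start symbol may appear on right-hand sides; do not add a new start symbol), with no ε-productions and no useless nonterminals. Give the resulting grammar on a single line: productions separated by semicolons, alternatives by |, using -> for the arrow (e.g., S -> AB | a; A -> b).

S -> g | AQ | BA; A -> g; B -> j; C -> ZZ; Q -> j | ZC; Z -> AA | BA

Nullable: {Q}; after ε-elimination: S -> g | gQ | jg; Q -> j | ZZZ; Z -> gg | jg.
No unit productions to eliminate.
TERM: introduce A -> g, B -> j and substitute in every rule of length ≥2.
BIN: Q -> ZZZ becomes Q -> ZC, C -> ZZ.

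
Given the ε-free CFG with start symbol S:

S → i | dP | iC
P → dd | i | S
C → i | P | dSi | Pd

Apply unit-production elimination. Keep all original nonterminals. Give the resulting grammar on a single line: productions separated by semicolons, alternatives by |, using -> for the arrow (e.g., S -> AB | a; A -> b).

S -> i | dP | iC; C -> i | Pd | dP | dd | iC | dSi; P -> i | dP | dd | iC

Unit productions: C->P, P->S.
Unit pairs (A ⇒* B via units): (C,P), (C,S), (P,S).
S: inherits non-unit rules of {S} → dP | i | iC.
C: inherits non-unit rules of {C, P, S} → Pd | dP | dSi | dd | i | iC.
P: inherits non-unit rules of {P, S} → dP | dd | i | iC.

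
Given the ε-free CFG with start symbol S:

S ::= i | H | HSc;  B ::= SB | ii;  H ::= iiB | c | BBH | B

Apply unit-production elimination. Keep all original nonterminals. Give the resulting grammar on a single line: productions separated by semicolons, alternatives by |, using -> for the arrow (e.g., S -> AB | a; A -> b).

S -> c | i | SB | ii | BBH | HSc | iiB; B -> SB | ii; H -> c | SB | ii | BBH | iiB

Unit productions: H->B, S->H.
Unit pairs (A ⇒* B via units): (H,B), (S,B), (S,H).
S: inherits non-unit rules of {B, H, S} → BBH | HSc | SB | c | i | ii | iiB.
B: inherits non-unit rules of {B} → SB | ii.
H: inherits non-unit rules of {B, H} → BBH | SB | c | ii | iiB.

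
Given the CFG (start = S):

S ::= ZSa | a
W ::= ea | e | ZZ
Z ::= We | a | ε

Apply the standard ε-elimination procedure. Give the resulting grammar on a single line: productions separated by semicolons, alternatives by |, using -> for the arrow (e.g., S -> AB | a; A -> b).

S -> a | Sa | ZSa; W -> Z | e | ZZ | ea; Z -> a | e | We

Nullable set: {W, Z}.
S -> ZSa: Z nullable, giving Sa | ZSa.
W -> ZZ: Z, Z nullable, giving Z | ZZ.
Drop Z -> ε.
Z -> We: W nullable, giving We | e.
Unchanged (no nullable symbols): S -> a; W -> e; W -> ea; Z -> a.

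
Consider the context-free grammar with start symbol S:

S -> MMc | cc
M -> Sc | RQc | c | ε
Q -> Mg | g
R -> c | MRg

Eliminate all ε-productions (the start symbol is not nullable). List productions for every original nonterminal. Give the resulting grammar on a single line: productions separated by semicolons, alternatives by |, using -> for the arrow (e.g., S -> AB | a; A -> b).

Nullable set: {M}.
S -> MMc: M, M nullable, giving MMc | Mc | c.
Drop M -> ε.
Q -> Mg: M nullable, giving Mg | g.
R -> MRg: M nullable, giving MRg | Rg.
Unchanged (no nullable symbols): S -> cc; M -> RQc; M -> Sc; M -> c; Q -> g; R -> c.

S -> c | Mc | cc | MMc; M -> c | Sc | RQc; Q -> g | Mg; R -> c | Rg | MRg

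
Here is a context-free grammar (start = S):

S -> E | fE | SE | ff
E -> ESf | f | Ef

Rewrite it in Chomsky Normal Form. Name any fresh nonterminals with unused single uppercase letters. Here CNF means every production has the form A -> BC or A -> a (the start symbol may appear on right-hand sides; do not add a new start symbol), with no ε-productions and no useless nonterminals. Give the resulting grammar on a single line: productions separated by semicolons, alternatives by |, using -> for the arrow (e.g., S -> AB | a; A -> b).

No ε-productions.
After unit-elimination: S -> f | Ef | SE | fE | ff | ESf; E -> f | Ef | ESf.
TERM: introduce A -> f and substitute in every rule of length ≥2.
BIN: E -> ESA becomes E -> EB, B -> SA; S -> ESA becomes S -> EC, C -> SA.

S -> f | AA | AE | EA | EC | SE; A -> f; B -> SA; C -> SA; E -> f | EA | EB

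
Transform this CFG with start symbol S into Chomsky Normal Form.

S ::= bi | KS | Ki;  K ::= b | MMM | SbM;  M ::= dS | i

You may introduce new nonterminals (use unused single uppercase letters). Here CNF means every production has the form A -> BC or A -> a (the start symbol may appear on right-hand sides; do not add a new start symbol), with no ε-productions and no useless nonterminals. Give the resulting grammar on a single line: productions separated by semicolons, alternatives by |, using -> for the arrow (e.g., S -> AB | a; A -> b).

No ε-productions.
No unit productions to eliminate.
TERM: introduce A -> b, B -> d, C -> i and substitute in every rule of length ≥2.
BIN: K -> MMM becomes K -> MD, D -> MM; K -> SAM becomes K -> SE, E -> AM.

S -> AC | KC | KS; A -> b; B -> d; C -> i; D -> MM; E -> AM; K -> b | MD | SE; M -> i | BS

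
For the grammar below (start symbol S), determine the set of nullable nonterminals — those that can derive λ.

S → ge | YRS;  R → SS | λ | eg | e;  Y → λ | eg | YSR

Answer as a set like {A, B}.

Directly nullable (have an ε-rule): {R, Y}.
Not nullable: S — each has a terminal in every rule's right-hand side or depends on a non-nullable symbol.

{R, Y}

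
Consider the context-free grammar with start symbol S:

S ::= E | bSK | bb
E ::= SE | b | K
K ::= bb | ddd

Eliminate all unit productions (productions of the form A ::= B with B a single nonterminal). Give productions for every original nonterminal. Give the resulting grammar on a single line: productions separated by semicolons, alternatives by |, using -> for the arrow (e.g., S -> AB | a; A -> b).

S -> b | SE | bb | bSK | ddd; E -> b | SE | bb | ddd; K -> bb | ddd

Unit productions: E->K, S->E.
Unit pairs (A ⇒* B via units): (E,K), (S,E), (S,K).
S: inherits non-unit rules of {E, K, S} → SE | b | bSK | bb | ddd.
E: inherits non-unit rules of {E, K} → SE | b | bb | ddd.
K: inherits non-unit rules of {K} → bb | ddd.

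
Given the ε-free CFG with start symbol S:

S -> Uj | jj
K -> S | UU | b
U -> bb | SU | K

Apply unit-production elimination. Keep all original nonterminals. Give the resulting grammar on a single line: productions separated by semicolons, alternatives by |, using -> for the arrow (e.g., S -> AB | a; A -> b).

S -> Uj | jj; K -> b | UU | Uj | jj; U -> b | SU | UU | Uj | bb | jj

Unit productions: K->S, U->K.
Unit pairs (A ⇒* B via units): (K,S), (U,K), (U,S).
S: inherits non-unit rules of {S} → Uj | jj.
K: inherits non-unit rules of {K, S} → UU | Uj | b | jj.
U: inherits non-unit rules of {K, S, U} → SU | UU | Uj | b | bb | jj.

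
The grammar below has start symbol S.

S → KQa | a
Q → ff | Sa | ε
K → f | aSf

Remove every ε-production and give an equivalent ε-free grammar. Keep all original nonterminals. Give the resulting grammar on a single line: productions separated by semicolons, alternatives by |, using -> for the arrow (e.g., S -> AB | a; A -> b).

S -> a | Ka | KQa; K -> f | aSf; Q -> Sa | ff

Nullable set: {Q}.
S -> KQa: Q nullable, giving KQa | Ka.
Drop Q -> ε.
Unchanged (no nullable symbols): S -> a; K -> aSf; K -> f; Q -> Sa; Q -> ff.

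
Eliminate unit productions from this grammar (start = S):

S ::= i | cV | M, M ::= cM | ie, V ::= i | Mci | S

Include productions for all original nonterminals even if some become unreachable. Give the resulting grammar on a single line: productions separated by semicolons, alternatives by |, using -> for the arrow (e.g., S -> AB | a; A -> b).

S -> i | cM | cV | ie; M -> cM | ie; V -> i | cM | cV | ie | Mci

Unit productions: S->M, V->S.
Unit pairs (A ⇒* B via units): (S,M), (V,M), (V,S).
S: inherits non-unit rules of {M, S} → cM | cV | i | ie.
M: inherits non-unit rules of {M} → cM | ie.
V: inherits non-unit rules of {M, S, V} → Mci | cM | cV | i | ie.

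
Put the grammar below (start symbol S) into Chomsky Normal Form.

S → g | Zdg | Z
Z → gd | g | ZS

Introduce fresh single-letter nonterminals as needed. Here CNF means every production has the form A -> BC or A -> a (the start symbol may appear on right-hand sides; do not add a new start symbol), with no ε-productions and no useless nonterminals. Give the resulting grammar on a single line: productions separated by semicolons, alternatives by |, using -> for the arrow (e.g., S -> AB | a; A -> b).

No ε-productions.
After unit-elimination: S -> g | ZS | gd | Zdg; Z -> g | ZS | gd.
TERM: introduce A -> d, B -> g and substitute in every rule of length ≥2.
BIN: S -> ZAB becomes S -> ZC, C -> AB.

S -> g | BA | ZC | ZS; A -> d; B -> g; C -> AB; Z -> g | BA | ZS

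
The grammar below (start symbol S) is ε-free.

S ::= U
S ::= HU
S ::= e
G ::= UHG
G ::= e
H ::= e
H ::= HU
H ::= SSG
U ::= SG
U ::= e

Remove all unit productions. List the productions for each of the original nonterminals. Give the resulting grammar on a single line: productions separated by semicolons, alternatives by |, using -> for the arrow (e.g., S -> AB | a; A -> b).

Unit productions: S->U.
Unit pairs (A ⇒* B via units): (S,U).
S: inherits non-unit rules of {S, U} → HU | SG | e.
G: inherits non-unit rules of {G} → UHG | e.
H: inherits non-unit rules of {H} → HU | SSG | e.
U: inherits non-unit rules of {U} → SG | e.

S -> e | HU | SG; G -> e | UHG; H -> e | HU | SSG; U -> e | SG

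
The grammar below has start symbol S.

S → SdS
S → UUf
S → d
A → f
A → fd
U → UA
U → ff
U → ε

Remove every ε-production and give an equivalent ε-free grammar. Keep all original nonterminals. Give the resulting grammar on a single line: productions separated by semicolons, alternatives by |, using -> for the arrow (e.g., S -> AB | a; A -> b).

S -> d | f | Uf | SdS | UUf; A -> f | fd; U -> A | UA | ff

Nullable set: {U}.
S -> UUf: U, U nullable, giving UUf | Uf | f.
Drop U -> ε.
U -> UA: U nullable, giving A | UA.
Unchanged (no nullable symbols): S -> SdS; S -> d; A -> f; A -> fd; U -> ff.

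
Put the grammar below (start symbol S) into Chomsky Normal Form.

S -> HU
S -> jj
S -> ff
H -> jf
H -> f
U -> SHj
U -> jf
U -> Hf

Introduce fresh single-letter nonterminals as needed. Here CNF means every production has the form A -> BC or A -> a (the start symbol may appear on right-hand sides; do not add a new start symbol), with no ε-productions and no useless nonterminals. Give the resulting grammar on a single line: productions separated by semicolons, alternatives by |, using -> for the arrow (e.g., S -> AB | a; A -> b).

S -> AA | BB | HU; A -> j; B -> f; C -> HA; H -> f | AB; U -> AB | HB | SC

No ε-productions.
No unit productions to eliminate.
TERM: introduce B -> f, A -> j and substitute in every rule of length ≥2.
BIN: U -> SHA becomes U -> SC, C -> HA.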